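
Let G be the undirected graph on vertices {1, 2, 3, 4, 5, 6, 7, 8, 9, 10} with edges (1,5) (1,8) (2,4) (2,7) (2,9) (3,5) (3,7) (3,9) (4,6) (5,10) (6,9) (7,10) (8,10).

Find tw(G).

2

A width-2 tree decomposition is:
Bags: B1 = {4, 6, 9}  B2 = {2, 4, 9}  B3 = {2, 3, 9}  B4 = {2, 3, 7}  B5 = {3, 5, 7}  B6 = {5, 7, 10}  B7 = {1, 5, 10}  B8 = {1, 8, 10}
Tree: B1–B2, B2–B3, B3–B4, B4–B5, B5–B6, B6–B7, B7–B8
Every bag has size at most 3, so the width is 3 − 1 = 2 and tw(G) ≤ 2. Since 6–4–2–9–6 is a cycle in G, G is not acyclic. Forests are exactly the graphs of treewidth ≤ 1, so tw(G) ≥ 2. Hence tw(G) = 2 exactly.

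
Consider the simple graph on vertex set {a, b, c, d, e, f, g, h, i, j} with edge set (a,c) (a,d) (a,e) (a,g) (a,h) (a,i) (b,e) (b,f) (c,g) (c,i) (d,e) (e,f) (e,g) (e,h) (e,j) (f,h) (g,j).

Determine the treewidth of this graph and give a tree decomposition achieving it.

Treewidth 2.
One such decomposition:
Bags: B1 = {a, c, g}  B2 = {a, e, g}  B3 = {a, c, i}  B4 = {a, e, h}  B5 = {e, f, h}  B6 = {b, e, f}  B7 = {a, d, e}  B8 = {e, g, j}
Tree: B1–B2, B1–B3, B2–B4, B4–B5, B5–B6, B4–B7, B2–B8

The largest bag has 3 vertices, giving width 2; this decomposition certifies tw(G) ≤ 2. For the lower bound, the 3 vertices {a, d, e} are pairwise adjacent, and any tree decomposition puts a clique entirely inside one bag — forcing width ≥ 2. Therefore the treewidth is 2.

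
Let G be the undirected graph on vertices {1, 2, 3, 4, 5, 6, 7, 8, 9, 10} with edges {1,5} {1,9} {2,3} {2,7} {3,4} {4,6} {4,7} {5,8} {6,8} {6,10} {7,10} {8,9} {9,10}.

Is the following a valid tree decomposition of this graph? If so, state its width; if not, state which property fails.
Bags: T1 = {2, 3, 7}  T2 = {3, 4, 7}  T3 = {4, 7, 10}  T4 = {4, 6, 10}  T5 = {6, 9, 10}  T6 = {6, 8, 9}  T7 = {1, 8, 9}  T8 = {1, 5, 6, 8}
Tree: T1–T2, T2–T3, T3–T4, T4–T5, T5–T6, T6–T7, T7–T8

No — bags containing vertex 6 are not connected in the tree.

A tree decomposition must satisfy three properties: every vertex lies in some bag; for every edge, both endpoints lie together in some bag; and for every vertex, the bags containing it form a connected subtree. Here bags containing vertex 6 are not connected in the tree, so the decomposition is invalid.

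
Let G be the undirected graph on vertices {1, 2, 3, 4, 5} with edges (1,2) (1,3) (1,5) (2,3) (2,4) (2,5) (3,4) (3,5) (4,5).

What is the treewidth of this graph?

A width-3 tree decomposition is:
Bags: B1 = {2, 3, 4, 5}  B2 = {1, 2, 3, 5}
Tree: B1–B2
The largest bag has 4 vertices, giving width 3; this decomposition certifies tw(G) ≤ 3. For the lower bound, the 4 vertices {1, 2, 3, 5} are pairwise adjacent, and any tree decomposition puts a clique entirely inside one bag — forcing width ≥ 3. Hence tw(G) = 3 exactly.

3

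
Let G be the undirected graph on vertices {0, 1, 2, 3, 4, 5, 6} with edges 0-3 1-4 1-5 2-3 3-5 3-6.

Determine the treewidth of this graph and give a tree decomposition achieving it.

Treewidth 1.
One such decomposition:
Bags: B1 = {0, 3}  B2 = {3, 5}  B3 = {1, 5}  B4 = {1, 4}  B5 = {3, 6}  B6 = {2, 3}
Tree: B1–B2, B2–B3, B3–B4, B2–B5, B1–B6

The largest bag has 2 vertices, giving width 1; this decomposition certifies tw(G) ≤ 1. Since G has at least one edge (e.g. 0–3), it is not an edgeless graph, so tw(G) ≥ 1. Therefore the treewidth is 1.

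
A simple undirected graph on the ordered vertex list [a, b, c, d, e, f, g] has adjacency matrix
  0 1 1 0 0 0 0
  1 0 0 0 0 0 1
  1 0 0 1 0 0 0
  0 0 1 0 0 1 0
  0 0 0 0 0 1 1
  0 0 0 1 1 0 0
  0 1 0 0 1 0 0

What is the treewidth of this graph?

A width-2 tree decomposition is:
Bags: B1 = {a, b, c}  B2 = {b, c, g}  B3 = {c, e, g}  B4 = {c, e, f}  B5 = {c, d, f}
Tree: B1–B2, B2–B3, B3–B4, B4–B5
The largest bag has 3 vertices, giving width 2; this decomposition certifies tw(G) ≤ 2. The edges c–a–b–g–e–f–d–c form a cycle, so G is not a tree and its treewidth is at least 2. The upper and lower bounds meet at 2, so that is the treewidth.

2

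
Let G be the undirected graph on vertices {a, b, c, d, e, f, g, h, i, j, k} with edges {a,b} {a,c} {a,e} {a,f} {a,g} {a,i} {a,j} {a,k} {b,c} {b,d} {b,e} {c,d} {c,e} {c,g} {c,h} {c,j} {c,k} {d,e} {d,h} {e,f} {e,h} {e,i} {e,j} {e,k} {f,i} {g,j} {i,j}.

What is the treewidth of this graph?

3

A width-3 tree decomposition is:
Bags: B1 = {a, b, c, e}  B2 = {a, c, e, j}  B3 = {a, c, e, k}  B4 = {a, c, g, j}  B5 = {b, c, d, e}  B6 = {a, e, i, j}  B7 = {a, e, f, i}  B8 = {c, d, e, h}
Tree: B1–B2, B2–B3, B2–B4, B1–B5, B2–B6, B6–B7, B5–B8
Every bag has size at most 4, so the width is 4 − 1 = 3 and tw(G) ≤ 3. On the other hand G contains the 4-clique {a, c, g, j}. A clique must lie in a single bag of any decomposition, so no decomposition can have width below 3. Hence tw(G) = 3 exactly.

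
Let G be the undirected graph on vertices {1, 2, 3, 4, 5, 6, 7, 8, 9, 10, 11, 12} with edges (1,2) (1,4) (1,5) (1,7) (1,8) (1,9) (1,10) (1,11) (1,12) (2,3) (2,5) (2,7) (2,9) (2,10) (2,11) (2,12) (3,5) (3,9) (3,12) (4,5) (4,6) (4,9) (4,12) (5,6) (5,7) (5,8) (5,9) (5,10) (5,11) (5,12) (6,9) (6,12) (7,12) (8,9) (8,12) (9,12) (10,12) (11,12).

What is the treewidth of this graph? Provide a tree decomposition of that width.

Each bag holds 5 vertices, so the decomposition has width 4, which upper-bounds the treewidth. For the lower bound, the 5 vertices {1, 5, 8, 9, 12} are pairwise adjacent, and any tree decomposition puts a clique entirely inside one bag — forcing width ≥ 4. Combining the bounds, tw(G) = 4.

Treewidth 4.
One such decomposition:
Bags: B1 = {1, 2, 5, 11, 12}  B2 = {1, 2, 5, 9, 12}  B3 = {1, 4, 5, 9, 12}  B4 = {4, 5, 6, 9, 12}  B5 = {2, 3, 5, 9, 12}  B6 = {1, 5, 8, 9, 12}  B7 = {1, 2, 5, 7, 12}  B8 = {1, 2, 5, 10, 12}
Tree: B1–B2, B2–B3, B3–B4, B2–B5, B2–B6, B2–B7, B1–B8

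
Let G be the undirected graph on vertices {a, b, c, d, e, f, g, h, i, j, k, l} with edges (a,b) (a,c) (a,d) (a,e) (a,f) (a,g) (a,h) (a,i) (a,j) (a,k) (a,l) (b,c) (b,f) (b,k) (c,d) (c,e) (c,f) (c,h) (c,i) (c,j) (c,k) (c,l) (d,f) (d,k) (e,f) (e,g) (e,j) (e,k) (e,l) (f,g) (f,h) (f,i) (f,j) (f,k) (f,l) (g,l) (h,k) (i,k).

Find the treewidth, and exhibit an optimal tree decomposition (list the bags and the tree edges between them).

Treewidth 4.
One such decomposition:
Bags: B1 = {a, c, f, h, k}  B2 = {a, c, e, f, k}  B3 = {a, b, c, f, k}  B4 = {a, c, e, f, l}  B5 = {a, c, f, i, k}  B6 = {a, c, e, f, j}  B7 = {a, e, f, g, l}  B8 = {a, c, d, f, k}
Tree: B1–B2, B2–B3, B2–B4, B2–B5, B4–B6, B4–B7, B3–B8

Every bag has size at most 5, so the width is 5 − 1 = 4 and tw(G) ≤ 4. For the lower bound, the 5 vertices {a, e, f, g, l} are pairwise adjacent, and any tree decomposition puts a clique entirely inside one bag — forcing width ≥ 4. The upper and lower bounds meet at 4, so that is the treewidth.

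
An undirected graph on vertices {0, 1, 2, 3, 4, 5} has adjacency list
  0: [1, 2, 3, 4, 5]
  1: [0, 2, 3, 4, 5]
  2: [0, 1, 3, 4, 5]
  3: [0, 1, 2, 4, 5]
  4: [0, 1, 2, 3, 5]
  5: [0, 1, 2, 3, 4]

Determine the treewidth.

A width-5 tree decomposition is:
Bags: B1 = {0, 1, 2, 3, 4, 5}
Tree: (single bag)
With just one bag of size 6, the width is 6 − 1 = 5, so tw(G) ≤ 5. For the lower bound, the 6 vertices {0, 1, 2, 3, 4, 5} are pairwise adjacent, and any tree decomposition puts a clique entirely inside one bag — forcing width ≥ 5. Therefore the treewidth is 5.

5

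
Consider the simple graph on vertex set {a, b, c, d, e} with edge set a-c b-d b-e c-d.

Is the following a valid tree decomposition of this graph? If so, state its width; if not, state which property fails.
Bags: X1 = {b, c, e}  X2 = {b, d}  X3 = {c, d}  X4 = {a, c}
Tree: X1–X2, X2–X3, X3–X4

A tree decomposition must satisfy three properties: every vertex lies in some bag; for every edge, both endpoints lie together in some bag; and for every vertex, the bags containing it form a connected subtree. Here bags containing vertex c are not connected in the tree, so the decomposition is invalid.

No — bags containing vertex c are not connected in the tree.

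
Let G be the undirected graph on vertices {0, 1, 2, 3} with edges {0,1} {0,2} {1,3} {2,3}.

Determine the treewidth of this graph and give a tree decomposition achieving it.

Every bag has size at most 3, so the width is 3 − 1 = 2 and tw(G) ≤ 2. For the lower bound, G contains the cycle 2–0–1–3–2, so G is not a forest; only forests have treewidth ≤ 1, hence tw(G) ≥ 2. Hence tw(G) = 2 exactly.

Treewidth 2.
One such decomposition:
Bags: B1 = {0, 1, 2}  B2 = {1, 2, 3}
Tree: B1–B2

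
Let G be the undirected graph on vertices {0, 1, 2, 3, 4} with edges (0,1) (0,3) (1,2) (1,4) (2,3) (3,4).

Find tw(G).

A width-2 tree decomposition is:
Bags: B1 = {0, 1, 3}  B2 = {1, 2, 3}  B3 = {1, 3, 4}
Tree: B1–B2, B2–B3
The largest bag has 3 vertices, giving width 2; this decomposition certifies tw(G) ≤ 2. Since 3–0–1–2–3 is a cycle in G, G is not acyclic. Forests are exactly the graphs of treewidth ≤ 1, so tw(G) ≥ 2. Therefore the treewidth is 2.

2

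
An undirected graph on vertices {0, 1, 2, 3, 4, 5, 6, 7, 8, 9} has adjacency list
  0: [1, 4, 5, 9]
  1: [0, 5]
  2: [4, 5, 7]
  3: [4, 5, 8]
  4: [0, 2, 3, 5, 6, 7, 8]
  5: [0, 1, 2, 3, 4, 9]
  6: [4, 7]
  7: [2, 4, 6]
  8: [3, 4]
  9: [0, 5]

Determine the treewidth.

A width-2 tree decomposition is:
Bags: B1 = {2, 4, 7}  B2 = {2, 4, 5}  B3 = {4, 6, 7}  B4 = {3, 4, 5}  B5 = {0, 4, 5}  B6 = {0, 5, 9}  B7 = {0, 1, 5}  B8 = {3, 4, 8}
Tree: B1–B2, B1–B3, B2–B4, B4–B5, B5–B6, B6–B7, B4–B8
Every bag has size at most 3, so the width is 3 − 1 = 2 and tw(G) ≤ 2. On the other hand G contains the 3-clique {0, 1, 5}. A clique must lie in a single bag of any decomposition, so no decomposition can have width below 2. Therefore the treewidth is 2.

2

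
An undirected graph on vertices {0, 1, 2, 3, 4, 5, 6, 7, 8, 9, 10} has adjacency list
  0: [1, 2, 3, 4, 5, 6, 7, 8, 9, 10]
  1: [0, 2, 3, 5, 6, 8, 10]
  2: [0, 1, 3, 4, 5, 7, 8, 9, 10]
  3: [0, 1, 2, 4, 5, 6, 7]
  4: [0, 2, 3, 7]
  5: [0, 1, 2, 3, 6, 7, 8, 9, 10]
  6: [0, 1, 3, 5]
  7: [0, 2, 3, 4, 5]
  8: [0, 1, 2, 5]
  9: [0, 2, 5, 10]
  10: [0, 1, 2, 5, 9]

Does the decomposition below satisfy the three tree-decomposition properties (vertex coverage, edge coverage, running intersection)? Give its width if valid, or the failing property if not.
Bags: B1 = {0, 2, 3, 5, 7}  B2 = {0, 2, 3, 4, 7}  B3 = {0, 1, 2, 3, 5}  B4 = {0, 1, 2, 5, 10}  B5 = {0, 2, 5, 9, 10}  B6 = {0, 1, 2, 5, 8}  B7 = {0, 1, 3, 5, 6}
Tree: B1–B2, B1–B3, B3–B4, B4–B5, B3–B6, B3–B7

Checking the three conditions: (i) the bags cover all of {0, 1, 2, 3, 4, 5, 6, 7, 8, 9, 10}; (ii) for each edge, some bag contains both endpoints; (iii) the bags containing any fixed vertex form a subtree. All hold, so the decomposition is valid with width 5 − 1 = 4.

Yes; width 4.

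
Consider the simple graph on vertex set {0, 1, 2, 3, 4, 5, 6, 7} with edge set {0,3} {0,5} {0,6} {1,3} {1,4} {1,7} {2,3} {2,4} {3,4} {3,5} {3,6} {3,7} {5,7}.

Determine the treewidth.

A width-2 tree decomposition is:
Bags: B1 = {1, 3, 7}  B2 = {3, 5, 7}  B3 = {0, 3, 5}  B4 = {0, 3, 6}  B5 = {1, 3, 4}  B6 = {2, 3, 4}
Tree: B1–B2, B2–B3, B3–B4, B1–B5, B5–B6
Each bag holds 3 vertices, so the decomposition has width 2, which upper-bounds the treewidth. On the other hand G contains the 3-clique {0, 3, 5}. A clique must lie in a single bag of any decomposition, so no decomposition can have width below 2. Combining the bounds, tw(G) = 2.

2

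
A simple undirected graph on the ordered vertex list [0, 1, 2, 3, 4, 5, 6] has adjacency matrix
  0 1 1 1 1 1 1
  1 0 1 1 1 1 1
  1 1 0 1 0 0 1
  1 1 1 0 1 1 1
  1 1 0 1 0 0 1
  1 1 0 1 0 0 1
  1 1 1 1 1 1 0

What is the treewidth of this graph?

4

A width-4 tree decomposition is:
Bags: B1 = {0, 1, 2, 3, 6}  B2 = {0, 1, 3, 4, 6}  B3 = {0, 1, 3, 5, 6}
Tree: B1–B2, B2–B3
Each bag holds 5 vertices, so the decomposition has width 4, which upper-bounds the treewidth. Conversely, {0, 1, 2, 3, 6} is a clique of size 5, and the vertices of any clique must share a bag in every tree decomposition; so some bag has ≥ 5 vertices and tw(G) ≥ 4. Hence tw(G) = 4 exactly.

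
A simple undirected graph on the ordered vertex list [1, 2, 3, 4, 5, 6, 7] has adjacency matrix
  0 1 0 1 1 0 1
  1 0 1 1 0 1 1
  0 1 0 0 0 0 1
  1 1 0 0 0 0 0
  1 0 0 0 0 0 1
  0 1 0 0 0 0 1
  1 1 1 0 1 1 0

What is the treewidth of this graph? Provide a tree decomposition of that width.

Treewidth 2.
One optimal decomposition is:
Bags: B1 = {1, 2, 7}  B2 = {2, 6, 7}  B3 = {1, 2, 4}  B4 = {1, 5, 7}  B5 = {2, 3, 7}
Tree: B1–B2, B1–B3, B1–B4, B1–B5

Every bag has size at most 3, so the width is 3 − 1 = 2 and tw(G) ≤ 2. On the other hand G contains the 3-clique {1, 2, 4}. A clique must lie in a single bag of any decomposition, so no decomposition can have width below 2. Hence tw(G) = 2 exactly.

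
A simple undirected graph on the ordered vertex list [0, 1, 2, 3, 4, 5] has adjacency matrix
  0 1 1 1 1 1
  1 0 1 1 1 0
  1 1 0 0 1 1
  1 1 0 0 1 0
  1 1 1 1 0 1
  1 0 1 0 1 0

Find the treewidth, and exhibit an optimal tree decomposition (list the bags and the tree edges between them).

Treewidth 3.
Bags: B1 = {0, 2, 4, 5}  B2 = {0, 1, 2, 4}  B3 = {0, 1, 3, 4}
Tree: B1–B2, B2–B3

Each bag holds 4 vertices, so the decomposition has width 3, which upper-bounds the treewidth. Conversely, {0, 1, 2, 4} is a clique of size 4, and the vertices of any clique must share a bag in every tree decomposition; so some bag has ≥ 4 vertices and tw(G) ≥ 3. The upper and lower bounds meet at 3, so that is the treewidth.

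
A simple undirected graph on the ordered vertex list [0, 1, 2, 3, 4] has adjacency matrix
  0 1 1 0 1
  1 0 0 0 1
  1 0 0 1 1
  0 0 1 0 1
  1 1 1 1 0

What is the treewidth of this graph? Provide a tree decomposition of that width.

Treewidth 2.
One such decomposition:
Bags: B1 = {0, 2, 4}  B2 = {2, 3, 4}  B3 = {0, 1, 4}
Tree: B1–B2, B1–B3

Every bag has size at most 3, so the width is 3 − 1 = 2 and tw(G) ≤ 2. For the lower bound, the 3 vertices {0, 1, 4} are pairwise adjacent, and any tree decomposition puts a clique entirely inside one bag — forcing width ≥ 2. The upper and lower bounds meet at 2, so that is the treewidth.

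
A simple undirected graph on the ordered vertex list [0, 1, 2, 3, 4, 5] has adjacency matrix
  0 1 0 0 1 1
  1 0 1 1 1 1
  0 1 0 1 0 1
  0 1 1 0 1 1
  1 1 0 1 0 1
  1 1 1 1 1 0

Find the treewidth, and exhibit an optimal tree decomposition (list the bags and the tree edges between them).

Treewidth 3.
One optimal decomposition is:
Bags: B1 = {1, 3, 4, 5}  B2 = {0, 1, 4, 5}  B3 = {1, 2, 3, 5}
Tree: B1–B2, B1–B3

Every bag has size at most 4, so the width is 4 − 1 = 3 and tw(G) ≤ 3. Conversely, {0, 1, 4, 5} is a clique of size 4, and the vertices of any clique must share a bag in every tree decomposition; so some bag has ≥ 4 vertices and tw(G) ≥ 3. The upper and lower bounds meet at 3, so that is the treewidth.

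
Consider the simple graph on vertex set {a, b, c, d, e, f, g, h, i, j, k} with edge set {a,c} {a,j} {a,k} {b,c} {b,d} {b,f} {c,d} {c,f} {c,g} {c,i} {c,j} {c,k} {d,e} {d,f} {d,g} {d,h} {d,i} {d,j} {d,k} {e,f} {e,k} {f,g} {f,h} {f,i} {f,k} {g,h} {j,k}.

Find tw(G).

A width-3 tree decomposition is:
Bags: B1 = {c, d, f, i}  B2 = {c, d, f, k}  B3 = {b, c, d, f}  B4 = {d, e, f, k}  B5 = {c, d, j, k}  B6 = {c, d, f, g}  B7 = {d, f, g, h}  B8 = {a, c, j, k}
Tree: B1–B2, B2–B3, B2–B4, B2–B5, B2–B6, B6–B7, B5–B8
The largest bag has 4 vertices, giving width 3; this decomposition certifies tw(G) ≤ 3. For the lower bound, the 4 vertices {c, d, j, k} are pairwise adjacent, and any tree decomposition puts a clique entirely inside one bag — forcing width ≥ 3. Combining the bounds, tw(G) = 3.

3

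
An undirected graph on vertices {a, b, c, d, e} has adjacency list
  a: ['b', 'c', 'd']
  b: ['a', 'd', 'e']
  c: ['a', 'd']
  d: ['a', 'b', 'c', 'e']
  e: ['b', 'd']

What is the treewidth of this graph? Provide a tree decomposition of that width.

The largest bag has 3 vertices, giving width 2; this decomposition certifies tw(G) ≤ 2. Conversely, {b, d, e} is a clique of size 3, and the vertices of any clique must share a bag in every tree decomposition; so some bag has ≥ 3 vertices and tw(G) ≥ 2. The upper and lower bounds meet at 2, so that is the treewidth.

Treewidth 2.
One such decomposition:
Bags: B1 = {a, b, d}  B2 = {a, c, d}  B3 = {b, d, e}
Tree: B1–B2, B1–B3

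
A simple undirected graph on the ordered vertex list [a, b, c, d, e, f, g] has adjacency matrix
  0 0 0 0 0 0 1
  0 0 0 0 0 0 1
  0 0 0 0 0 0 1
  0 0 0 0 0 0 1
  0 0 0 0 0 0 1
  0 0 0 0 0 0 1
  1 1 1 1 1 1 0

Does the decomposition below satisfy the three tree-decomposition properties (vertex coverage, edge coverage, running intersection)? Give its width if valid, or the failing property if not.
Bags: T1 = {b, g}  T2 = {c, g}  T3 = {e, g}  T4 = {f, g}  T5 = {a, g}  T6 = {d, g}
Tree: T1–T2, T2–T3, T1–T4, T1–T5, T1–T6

Vertex coverage: the bags together contain {a, b, c, d, e, f, g}, the full vertex set. Edge coverage: each edge of G has both endpoints in at least one bag. Running intersection: for every vertex, the bags containing it form a connected subtree. All three properties hold, so this is a valid tree decomposition of width max|bag| − 1 = 1, and hence tw(G) ≤ 1.

Yes; width 1.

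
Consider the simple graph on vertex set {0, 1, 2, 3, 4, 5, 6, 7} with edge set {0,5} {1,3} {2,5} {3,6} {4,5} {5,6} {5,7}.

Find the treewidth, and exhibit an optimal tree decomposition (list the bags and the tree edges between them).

Treewidth 1.
One such decomposition:
Bags: B1 = {3, 6}  B2 = {5, 6}  B3 = {5, 7}  B4 = {4, 5}  B5 = {2, 5}  B6 = {1, 3}  B7 = {0, 5}
Tree: B1–B2, B2–B3, B2–B4, B2–B5, B1–B6, B3–B7

Each bag holds 2 vertices, so the decomposition has width 1, which upper-bounds the treewidth. G has an edge, so its treewidth is at least 1. Therefore the treewidth is 1.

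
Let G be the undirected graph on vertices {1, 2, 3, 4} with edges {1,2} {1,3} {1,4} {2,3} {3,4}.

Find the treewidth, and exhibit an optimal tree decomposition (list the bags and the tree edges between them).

Every bag has size at most 3, so the width is 3 − 1 = 2 and tw(G) ≤ 2. Conversely, {1, 2, 3} is a clique of size 3, and the vertices of any clique must share a bag in every tree decomposition; so some bag has ≥ 3 vertices and tw(G) ≥ 2. Hence tw(G) = 2 exactly.

Treewidth 2.
Bags: B1 = {1, 3, 4}  B2 = {1, 2, 3}
Tree: B1–B2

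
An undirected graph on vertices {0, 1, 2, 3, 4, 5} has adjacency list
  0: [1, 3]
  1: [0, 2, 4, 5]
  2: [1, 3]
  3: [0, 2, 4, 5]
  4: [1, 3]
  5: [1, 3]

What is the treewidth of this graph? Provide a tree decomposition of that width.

Treewidth 2.
One such decomposition:
Bags: B1 = {0, 1, 3}  B2 = {1, 3, 4}  B3 = {1, 2, 3}  B4 = {1, 3, 5}
Tree: B1–B2, B2–B3, B3–B4

Each bag holds 3 vertices, so the decomposition has width 2, which upper-bounds the treewidth. For the lower bound, G contains the cycle 1–0–3–4–1, so G is not a forest; only forests have treewidth ≤ 1, hence tw(G) ≥ 2. Hence tw(G) = 2 exactly.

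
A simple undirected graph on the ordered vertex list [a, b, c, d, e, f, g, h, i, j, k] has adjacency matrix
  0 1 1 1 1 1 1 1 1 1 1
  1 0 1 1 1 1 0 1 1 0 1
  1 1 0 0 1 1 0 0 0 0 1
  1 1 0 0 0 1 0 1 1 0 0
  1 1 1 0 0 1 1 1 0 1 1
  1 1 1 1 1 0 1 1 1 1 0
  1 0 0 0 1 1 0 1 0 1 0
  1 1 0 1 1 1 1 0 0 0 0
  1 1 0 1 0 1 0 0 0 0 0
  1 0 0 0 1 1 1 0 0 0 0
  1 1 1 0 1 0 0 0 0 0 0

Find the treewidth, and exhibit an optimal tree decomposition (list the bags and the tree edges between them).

Treewidth 4.
Bags: B1 = {a, e, f, g, h}  B2 = {a, b, e, f, h}  B3 = {a, b, d, f, h}  B4 = {a, b, c, e, f}  B5 = {a, b, d, f, i}  B6 = {a, b, c, e, k}  B7 = {a, e, f, g, j}
Tree: B1–B2, B2–B3, B2–B4, B3–B5, B4–B6, B1–B7

Each bag holds 5 vertices, so the decomposition has width 4, which upper-bounds the treewidth. For the lower bound, the 5 vertices {a, e, f, g, j} are pairwise adjacent, and any tree decomposition puts a clique entirely inside one bag — forcing width ≥ 4. Therefore the treewidth is 4.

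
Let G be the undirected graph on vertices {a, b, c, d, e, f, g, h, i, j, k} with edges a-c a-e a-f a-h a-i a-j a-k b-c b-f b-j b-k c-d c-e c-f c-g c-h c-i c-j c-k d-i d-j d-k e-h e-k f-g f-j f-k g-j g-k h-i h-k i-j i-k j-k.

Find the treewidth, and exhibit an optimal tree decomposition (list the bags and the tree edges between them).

Every bag has size at most 5, so the width is 5 − 1 = 4 and tw(G) ≤ 4. On the other hand G contains the 5-clique {c, d, i, j, k}. A clique must lie in a single bag of any decomposition, so no decomposition can have width below 4. Therefore the treewidth is 4.

Treewidth 4.
Bags: B1 = {a, c, i, j, k}  B2 = {c, d, i, j, k}  B3 = {a, c, f, j, k}  B4 = {c, f, g, j, k}  B5 = {a, c, h, i, k}  B6 = {b, c, f, j, k}  B7 = {a, c, e, h, k}
Tree: B1–B2, B1–B3, B3–B4, B1–B5, B3–B6, B5–B7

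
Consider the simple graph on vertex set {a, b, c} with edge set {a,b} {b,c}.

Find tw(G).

1

A width-1 tree decomposition is:
Bags: B1 = {b, c}  B2 = {a, b}
Tree: B1–B2
Every bag has size at most 2, so the width is 2 − 1 = 1 and tw(G) ≤ 1. G has an edge, so its treewidth is at least 1. Hence tw(G) = 1 exactly.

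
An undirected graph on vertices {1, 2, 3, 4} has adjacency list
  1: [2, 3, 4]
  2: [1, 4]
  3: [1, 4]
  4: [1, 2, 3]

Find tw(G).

A width-2 tree decomposition is:
Bags: B1 = {1, 2, 4}  B2 = {1, 3, 4}
Tree: B1–B2
The largest bag has 3 vertices, giving width 2; this decomposition certifies tw(G) ≤ 2. For the lower bound, the 3 vertices {1, 2, 4} are pairwise adjacent, and any tree decomposition puts a clique entirely inside one bag — forcing width ≥ 2. Hence tw(G) = 2 exactly.

2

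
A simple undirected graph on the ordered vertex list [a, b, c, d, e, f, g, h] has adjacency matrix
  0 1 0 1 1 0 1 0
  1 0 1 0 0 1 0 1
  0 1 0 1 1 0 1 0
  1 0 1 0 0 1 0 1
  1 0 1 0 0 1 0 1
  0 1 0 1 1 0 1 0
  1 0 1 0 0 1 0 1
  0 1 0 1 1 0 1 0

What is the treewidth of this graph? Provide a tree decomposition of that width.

Treewidth 4.
One optimal decomposition is:
Bags: B1 = {b, d, e, g, h}  B2 = {a, b, d, e, g}  B3 = {b, c, d, e, g}  B4 = {b, d, e, f, g}
Tree: B1–B2, B2–B3, B3–B4

Every bag has size at most 5, so the width is 5 − 1 = 4 and tw(G) ≤ 4. For the lower bound: the 5 vertex sets {e,h}, {a,b}, {c,d}, {g}, {f} are disjoint, each induces a connected subgraph, and every pair is joined by at least one edge of G. Contracting each set to a single vertex therefore yields K_{5} as a minor, and since treewidth is minor-monotone, tw(G) ≥ tw(K_{5}) = 4. Hence tw(G) = 4 exactly.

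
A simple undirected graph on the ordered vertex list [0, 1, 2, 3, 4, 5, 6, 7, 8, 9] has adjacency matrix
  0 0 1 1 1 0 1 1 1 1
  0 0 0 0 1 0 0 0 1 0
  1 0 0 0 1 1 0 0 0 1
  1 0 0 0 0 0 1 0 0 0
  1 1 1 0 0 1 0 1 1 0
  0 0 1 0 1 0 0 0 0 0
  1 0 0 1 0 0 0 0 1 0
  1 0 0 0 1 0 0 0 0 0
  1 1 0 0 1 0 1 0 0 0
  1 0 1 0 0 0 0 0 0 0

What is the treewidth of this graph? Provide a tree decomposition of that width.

Each bag holds 3 vertices, so the decomposition has width 2, which upper-bounds the treewidth. On the other hand G contains the 3-clique {0, 2, 9}. A clique must lie in a single bag of any decomposition, so no decomposition can have width below 2. The upper and lower bounds meet at 2, so that is the treewidth.

Treewidth 2.
Bags: B1 = {0, 4, 8}  B2 = {0, 2, 4}  B3 = {0, 6, 8}  B4 = {0, 4, 7}  B5 = {2, 4, 5}  B6 = {0, 3, 6}  B7 = {1, 4, 8}  B8 = {0, 2, 9}
Tree: B1–B2, B1–B3, B2–B4, B2–B5, B3–B6, B1–B7, B2–B8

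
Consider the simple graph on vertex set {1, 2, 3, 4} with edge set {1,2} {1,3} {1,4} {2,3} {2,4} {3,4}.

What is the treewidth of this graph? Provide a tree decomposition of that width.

Treewidth 3.
One such decomposition:
Bags: B1 = {1, 2, 3, 4}
Tree: (single bag)

With just one bag of size 4, the width is 4 − 1 = 3, so tw(G) ≤ 3. Conversely, {1, 2, 3, 4} is a clique of size 4, and the vertices of any clique must share a bag in every tree decomposition; so some bag has ≥ 4 vertices and tw(G) ≥ 3. The upper and lower bounds meet at 3, so that is the treewidth.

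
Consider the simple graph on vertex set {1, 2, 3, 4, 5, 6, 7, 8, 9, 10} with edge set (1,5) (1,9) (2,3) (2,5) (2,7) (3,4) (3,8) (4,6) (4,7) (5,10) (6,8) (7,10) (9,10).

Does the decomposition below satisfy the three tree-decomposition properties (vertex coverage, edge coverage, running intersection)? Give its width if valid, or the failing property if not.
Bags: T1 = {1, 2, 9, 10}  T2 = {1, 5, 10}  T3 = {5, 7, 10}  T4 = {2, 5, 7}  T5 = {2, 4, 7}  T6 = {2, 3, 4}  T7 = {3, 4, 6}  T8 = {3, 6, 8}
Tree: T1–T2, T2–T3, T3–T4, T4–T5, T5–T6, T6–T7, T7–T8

No — bags containing vertex 2 are not connected in the tree.

A tree decomposition must satisfy three properties: every vertex lies in some bag; for every edge, both endpoints lie together in some bag; and for every vertex, the bags containing it form a connected subtree. Here bags containing vertex 2 are not connected in the tree, so the decomposition is invalid.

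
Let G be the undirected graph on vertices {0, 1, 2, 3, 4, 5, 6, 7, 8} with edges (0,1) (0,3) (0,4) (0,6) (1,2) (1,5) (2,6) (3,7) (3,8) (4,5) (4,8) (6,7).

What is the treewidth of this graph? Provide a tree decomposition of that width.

The largest bag has 4 vertices, giving width 3; this decomposition certifies tw(G) ≤ 3. For the lower bound: the 4 vertex sets {3,7,8}, {4}, {0}, {1,2,5,6} are disjoint, each induces a connected subgraph, and every pair is joined by at least one edge of G. Contracting each set to a single vertex therefore yields K_{4} as a minor, and since treewidth is minor-monotone, tw(G) ≥ tw(K_{4}) = 3. Hence tw(G) = 3 exactly.

Treewidth 3.
Bags: B1 = {3, 4, 7, 8}  B2 = {0, 3, 4, 7}  B3 = {0, 4, 6, 7}  B4 = {0, 4, 5, 6}  B5 = {0, 1, 5, 6}  B6 = {1, 2, 5, 6}
Tree: B1–B2, B2–B3, B3–B4, B4–B5, B5–B6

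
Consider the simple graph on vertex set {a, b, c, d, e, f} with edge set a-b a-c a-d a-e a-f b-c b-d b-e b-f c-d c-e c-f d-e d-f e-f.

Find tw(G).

5

A width-5 tree decomposition is:
Bags: B1 = {a, b, c, d, e, f}
Tree: (single bag)
With just one bag of size 6, the width is 6 − 1 = 5, so tw(G) ≤ 5. For the lower bound, the 6 vertices {a, b, c, d, e, f} are pairwise adjacent, and any tree decomposition puts a clique entirely inside one bag — forcing width ≥ 5. Hence tw(G) = 5 exactly.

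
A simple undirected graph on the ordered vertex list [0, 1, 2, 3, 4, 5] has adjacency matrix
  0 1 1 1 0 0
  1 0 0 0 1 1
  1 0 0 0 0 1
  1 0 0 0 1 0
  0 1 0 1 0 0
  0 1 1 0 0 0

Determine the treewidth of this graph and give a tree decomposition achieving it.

Treewidth 2.
One optimal decomposition is:
Bags: B1 = {0, 2, 5}  B2 = {0, 1, 5}  B3 = {0, 1, 3}  B4 = {1, 3, 4}
Tree: B1–B2, B2–B3, B3–B4

Each bag holds 3 vertices, so the decomposition has width 2, which upper-bounds the treewidth. For the lower bound, G contains the cycle 2–5–1–0–2, so G is not a forest; only forests have treewidth ≤ 1, hence tw(G) ≥ 2. Therefore the treewidth is 2.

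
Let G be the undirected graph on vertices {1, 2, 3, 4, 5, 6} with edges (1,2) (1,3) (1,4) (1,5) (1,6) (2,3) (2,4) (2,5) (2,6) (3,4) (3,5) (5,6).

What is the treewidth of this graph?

3

A width-3 tree decomposition is:
Bags: B1 = {1, 2, 3, 4}  B2 = {1, 2, 3, 5}  B3 = {1, 2, 5, 6}
Tree: B1–B2, B2–B3
Each bag holds 4 vertices, so the decomposition has width 3, which upper-bounds the treewidth. For the lower bound, the 4 vertices {1, 2, 3, 4} are pairwise adjacent, and any tree decomposition puts a clique entirely inside one bag — forcing width ≥ 3. Combining the bounds, tw(G) = 3.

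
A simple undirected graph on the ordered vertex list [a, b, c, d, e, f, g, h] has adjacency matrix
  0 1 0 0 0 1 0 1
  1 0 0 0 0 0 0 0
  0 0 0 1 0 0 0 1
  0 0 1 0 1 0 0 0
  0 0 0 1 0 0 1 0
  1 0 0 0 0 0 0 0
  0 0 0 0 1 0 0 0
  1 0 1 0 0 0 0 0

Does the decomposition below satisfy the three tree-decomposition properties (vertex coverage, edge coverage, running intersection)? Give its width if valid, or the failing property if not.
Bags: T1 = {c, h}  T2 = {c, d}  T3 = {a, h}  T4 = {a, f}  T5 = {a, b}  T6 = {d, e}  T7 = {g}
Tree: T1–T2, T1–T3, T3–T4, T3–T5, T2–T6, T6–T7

No — edge (e,g) lies in no bag.

A tree decomposition must satisfy three properties: every vertex lies in some bag; for every edge, both endpoints lie together in some bag; and for every vertex, the bags containing it form a connected subtree. Here edge (e,g) lies in no bag, so the decomposition is invalid.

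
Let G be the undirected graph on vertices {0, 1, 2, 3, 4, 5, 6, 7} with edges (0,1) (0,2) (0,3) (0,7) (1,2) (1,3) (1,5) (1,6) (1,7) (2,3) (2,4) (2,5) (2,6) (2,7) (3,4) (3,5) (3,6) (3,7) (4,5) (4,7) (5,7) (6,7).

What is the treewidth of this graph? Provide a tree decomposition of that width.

Each bag holds 5 vertices, so the decomposition has width 4, which upper-bounds the treewidth. Conversely, {0, 1, 2, 3, 7} is a clique of size 5, and the vertices of any clique must share a bag in every tree decomposition; so some bag has ≥ 5 vertices and tw(G) ≥ 4. The upper and lower bounds meet at 4, so that is the treewidth.

Treewidth 4.
Bags: B1 = {1, 2, 3, 5, 7}  B2 = {0, 1, 2, 3, 7}  B3 = {2, 3, 4, 5, 7}  B4 = {1, 2, 3, 6, 7}
Tree: B1–B2, B1–B3, B1–B4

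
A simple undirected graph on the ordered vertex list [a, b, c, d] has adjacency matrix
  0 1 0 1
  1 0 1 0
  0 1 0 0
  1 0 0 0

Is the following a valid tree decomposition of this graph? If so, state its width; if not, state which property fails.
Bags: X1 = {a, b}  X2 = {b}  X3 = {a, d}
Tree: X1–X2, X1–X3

No — vertex c appears in no bag.

A tree decomposition must satisfy three properties: every vertex lies in some bag; for every edge, both endpoints lie together in some bag; and for every vertex, the bags containing it form a connected subtree. Here vertex c appears in no bag, so the decomposition is invalid.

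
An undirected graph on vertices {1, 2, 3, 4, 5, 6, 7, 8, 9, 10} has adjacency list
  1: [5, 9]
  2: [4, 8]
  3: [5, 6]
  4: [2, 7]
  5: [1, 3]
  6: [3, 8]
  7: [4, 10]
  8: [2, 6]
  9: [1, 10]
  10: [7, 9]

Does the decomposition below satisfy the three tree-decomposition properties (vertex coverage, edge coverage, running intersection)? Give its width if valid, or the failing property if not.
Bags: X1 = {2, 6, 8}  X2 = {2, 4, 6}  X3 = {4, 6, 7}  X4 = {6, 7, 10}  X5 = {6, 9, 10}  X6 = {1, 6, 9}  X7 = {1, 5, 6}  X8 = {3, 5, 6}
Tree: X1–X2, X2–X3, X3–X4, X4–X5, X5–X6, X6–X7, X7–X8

Yes; width 2.

Checking the three conditions: (i) the bags cover all of {1, 2, 3, 4, 5, 6, 7, 8, 9, 10}; (ii) for each edge, some bag contains both endpoints; (iii) the bags containing any fixed vertex form a subtree. All hold, so the decomposition is valid with width 3 − 1 = 2.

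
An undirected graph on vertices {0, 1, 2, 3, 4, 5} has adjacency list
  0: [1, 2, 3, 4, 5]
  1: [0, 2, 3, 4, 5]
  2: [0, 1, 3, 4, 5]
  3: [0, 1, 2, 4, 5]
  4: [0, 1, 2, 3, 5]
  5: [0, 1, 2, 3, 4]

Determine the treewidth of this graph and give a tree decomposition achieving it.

Treewidth 5.
One optimal decomposition is:
Bags: B1 = {0, 1, 2, 3, 4, 5}
Tree: (single bag)

With just one bag of size 6, the width is 6 − 1 = 5, so tw(G) ≤ 5. On the other hand G contains the 6-clique {0, 1, 2, 3, 4, 5}. A clique must lie in a single bag of any decomposition, so no decomposition can have width below 5. The upper and lower bounds meet at 5, so that is the treewidth.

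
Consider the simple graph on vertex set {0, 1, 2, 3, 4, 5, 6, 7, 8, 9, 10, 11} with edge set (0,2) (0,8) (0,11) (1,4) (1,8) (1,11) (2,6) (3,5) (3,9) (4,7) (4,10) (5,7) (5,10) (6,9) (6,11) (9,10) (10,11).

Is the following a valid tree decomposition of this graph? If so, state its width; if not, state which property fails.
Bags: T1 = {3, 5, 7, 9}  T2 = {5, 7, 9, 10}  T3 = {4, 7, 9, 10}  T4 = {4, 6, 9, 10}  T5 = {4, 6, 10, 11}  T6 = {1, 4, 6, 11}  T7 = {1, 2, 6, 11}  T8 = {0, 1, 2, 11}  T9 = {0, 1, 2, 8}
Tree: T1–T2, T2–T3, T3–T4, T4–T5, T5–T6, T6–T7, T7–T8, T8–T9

Yes; width 3.

Checking the three conditions: (i) the bags cover all of {0, 1, 2, 3, 4, 5, 6, 7, 8, 9, 10, 11}; (ii) for each edge, some bag contains both endpoints; (iii) the bags containing any fixed vertex form a subtree. All hold, so the decomposition is valid with width 4 − 1 = 3.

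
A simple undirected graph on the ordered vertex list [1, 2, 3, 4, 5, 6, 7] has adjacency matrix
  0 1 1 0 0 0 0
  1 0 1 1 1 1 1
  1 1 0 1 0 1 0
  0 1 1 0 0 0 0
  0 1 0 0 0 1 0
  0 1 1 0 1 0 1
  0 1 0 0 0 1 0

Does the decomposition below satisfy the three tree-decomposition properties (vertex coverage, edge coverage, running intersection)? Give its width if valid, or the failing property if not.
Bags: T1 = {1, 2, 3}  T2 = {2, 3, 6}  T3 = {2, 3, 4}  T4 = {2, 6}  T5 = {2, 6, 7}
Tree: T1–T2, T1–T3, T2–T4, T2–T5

A tree decomposition must satisfy three properties: every vertex lies in some bag; for every edge, both endpoints lie together in some bag; and for every vertex, the bags containing it form a connected subtree. Here vertex 5 appears in no bag, so the decomposition is invalid.

No — vertex 5 appears in no bag.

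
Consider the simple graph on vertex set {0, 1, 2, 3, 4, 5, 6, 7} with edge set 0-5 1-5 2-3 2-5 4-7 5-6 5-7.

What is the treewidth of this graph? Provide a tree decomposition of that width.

Treewidth 1.
One such decomposition:
Bags: B1 = {0, 5}  B2 = {5, 6}  B3 = {1, 5}  B4 = {5, 7}  B5 = {4, 7}  B6 = {2, 5}  B7 = {2, 3}
Tree: B1–B2, B2–B3, B3–B4, B4–B5, B1–B6, B6–B7

Each bag holds 2 vertices, so the decomposition has width 1, which upper-bounds the treewidth. Since G has at least one edge (e.g. 5–0), it is not an edgeless graph, so tw(G) ≥ 1. The upper and lower bounds meet at 1, so that is the treewidth.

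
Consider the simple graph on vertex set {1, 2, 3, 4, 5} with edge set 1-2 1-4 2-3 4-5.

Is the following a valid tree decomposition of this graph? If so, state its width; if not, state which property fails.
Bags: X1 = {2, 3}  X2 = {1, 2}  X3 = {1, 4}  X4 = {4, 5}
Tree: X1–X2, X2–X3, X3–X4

Yes; width 1.

Every vertex of G appears in some bag (union = {1, 2, 3, 4, 5}); every edge is covered by a bag; and for each vertex v the set of bags containing v is connected in the bag tree. The decomposition is therefore valid. The largest bag has 2 vertices, so the width is 1.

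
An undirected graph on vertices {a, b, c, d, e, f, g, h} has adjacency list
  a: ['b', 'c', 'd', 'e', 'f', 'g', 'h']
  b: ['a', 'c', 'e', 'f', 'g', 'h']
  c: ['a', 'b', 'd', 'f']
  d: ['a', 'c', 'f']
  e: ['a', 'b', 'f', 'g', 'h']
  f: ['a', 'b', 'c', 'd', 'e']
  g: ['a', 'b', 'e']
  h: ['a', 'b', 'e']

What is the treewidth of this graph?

3

A width-3 tree decomposition is:
Bags: B1 = {a, b, e, f}  B2 = {a, b, c, f}  B3 = {a, c, d, f}  B4 = {a, b, e, h}  B5 = {a, b, e, g}
Tree: B1–B2, B2–B3, B1–B4, B1–B5
The largest bag has 4 vertices, giving width 3; this decomposition certifies tw(G) ≤ 3. Conversely, {a, c, d, f} is a clique of size 4, and the vertices of any clique must share a bag in every tree decomposition; so some bag has ≥ 4 vertices and tw(G) ≥ 3. Combining the bounds, tw(G) = 3.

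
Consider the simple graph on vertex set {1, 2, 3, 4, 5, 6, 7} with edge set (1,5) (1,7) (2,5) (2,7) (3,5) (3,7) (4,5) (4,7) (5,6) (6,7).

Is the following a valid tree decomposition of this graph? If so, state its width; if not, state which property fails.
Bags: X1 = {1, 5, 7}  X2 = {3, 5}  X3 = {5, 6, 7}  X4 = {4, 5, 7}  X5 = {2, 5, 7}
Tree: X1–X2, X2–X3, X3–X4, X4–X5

No — edge (7,3) lies in no bag.

A tree decomposition must satisfy three properties: every vertex lies in some bag; for every edge, both endpoints lie together in some bag; and for every vertex, the bags containing it form a connected subtree. Here edge (7,3) lies in no bag, so the decomposition is invalid.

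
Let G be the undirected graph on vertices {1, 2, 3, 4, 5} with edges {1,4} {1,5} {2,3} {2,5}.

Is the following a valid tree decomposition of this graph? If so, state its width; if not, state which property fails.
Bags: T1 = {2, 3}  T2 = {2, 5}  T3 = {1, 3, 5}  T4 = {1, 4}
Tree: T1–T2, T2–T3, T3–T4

A tree decomposition must satisfy three properties: every vertex lies in some bag; for every edge, both endpoints lie together in some bag; and for every vertex, the bags containing it form a connected subtree. Here bags containing vertex 3 are not connected in the tree, so the decomposition is invalid.

No — bags containing vertex 3 are not connected in the tree.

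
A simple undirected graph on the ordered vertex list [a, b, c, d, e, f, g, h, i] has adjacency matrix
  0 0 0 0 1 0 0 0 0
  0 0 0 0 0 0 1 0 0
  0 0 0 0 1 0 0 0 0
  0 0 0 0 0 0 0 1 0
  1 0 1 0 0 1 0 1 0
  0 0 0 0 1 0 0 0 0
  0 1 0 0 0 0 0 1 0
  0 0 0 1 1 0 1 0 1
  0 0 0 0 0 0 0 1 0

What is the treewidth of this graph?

1

A width-1 tree decomposition is:
Bags: B1 = {e, h}  B2 = {h, i}  B3 = {c, e}  B4 = {g, h}  B5 = {e, f}  B6 = {b, g}  B7 = {a, e}  B8 = {d, h}
Tree: B1–B2, B1–B3, B2–B4, B1–B5, B4–B6, B5–B7, B4–B8
Every bag has size at most 2, so the width is 2 − 1 = 1 and tw(G) ≤ 1. G has an edge, so its treewidth is at least 1. The upper and lower bounds meet at 1, so that is the treewidth.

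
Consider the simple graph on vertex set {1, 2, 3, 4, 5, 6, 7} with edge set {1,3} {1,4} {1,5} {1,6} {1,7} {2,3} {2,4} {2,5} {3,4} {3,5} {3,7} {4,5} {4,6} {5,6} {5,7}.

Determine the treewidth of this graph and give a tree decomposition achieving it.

Treewidth 3.
One such decomposition:
Bags: B1 = {1, 4, 5, 6}  B2 = {1, 3, 4, 5}  B3 = {1, 3, 5, 7}  B4 = {2, 3, 4, 5}
Tree: B1–B2, B2–B3, B2–B4

The largest bag has 4 vertices, giving width 3; this decomposition certifies tw(G) ≤ 3. Conversely, {1, 3, 4, 5} is a clique of size 4, and the vertices of any clique must share a bag in every tree decomposition; so some bag has ≥ 4 vertices and tw(G) ≥ 3. Combining the bounds, tw(G) = 3.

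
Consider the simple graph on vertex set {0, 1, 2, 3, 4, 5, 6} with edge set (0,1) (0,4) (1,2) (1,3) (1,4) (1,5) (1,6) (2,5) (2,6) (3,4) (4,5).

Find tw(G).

2

A width-2 tree decomposition is:
Bags: B1 = {1, 4, 5}  B2 = {1, 2, 5}  B3 = {1, 3, 4}  B4 = {1, 2, 6}  B5 = {0, 1, 4}
Tree: B1–B2, B1–B3, B2–B4, B1–B5
Every bag has size at most 3, so the width is 3 − 1 = 2 and tw(G) ≤ 2. For the lower bound, the 3 vertices {1, 2, 5} are pairwise adjacent, and any tree decomposition puts a clique entirely inside one bag — forcing width ≥ 2. The upper and lower bounds meet at 2, so that is the treewidth.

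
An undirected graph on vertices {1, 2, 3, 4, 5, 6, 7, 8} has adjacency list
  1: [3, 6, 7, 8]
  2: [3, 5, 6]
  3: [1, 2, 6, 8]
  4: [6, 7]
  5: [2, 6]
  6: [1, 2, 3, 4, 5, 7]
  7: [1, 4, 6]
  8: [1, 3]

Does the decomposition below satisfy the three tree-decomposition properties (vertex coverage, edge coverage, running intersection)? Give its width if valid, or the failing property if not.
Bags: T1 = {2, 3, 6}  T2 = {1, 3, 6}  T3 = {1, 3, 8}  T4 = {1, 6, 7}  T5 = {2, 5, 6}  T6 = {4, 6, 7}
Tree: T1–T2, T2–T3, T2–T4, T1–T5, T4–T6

Vertex coverage: the bags together contain {1, 2, 3, 4, 5, 6, 7, 8}, the full vertex set. Edge coverage: each edge of G has both endpoints in at least one bag. Running intersection: for every vertex, the bags containing it form a connected subtree. All three properties hold, so this is a valid tree decomposition of width max|bag| − 1 = 2, and hence tw(G) ≤ 2.

Yes; width 2.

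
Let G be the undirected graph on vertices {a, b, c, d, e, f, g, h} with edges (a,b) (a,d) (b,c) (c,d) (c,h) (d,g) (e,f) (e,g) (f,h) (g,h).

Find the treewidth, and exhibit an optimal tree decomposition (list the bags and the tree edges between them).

The largest bag has 3 vertices, giving width 2; this decomposition certifies tw(G) ≤ 2. Since a–b–c–d–a is a cycle in G, G is not acyclic. Forests are exactly the graphs of treewidth ≤ 1, so tw(G) ≥ 2. Therefore the treewidth is 2.

Treewidth 2.
One such decomposition:
Bags: B1 = {a, b, d}  B2 = {b, c, d}  B3 = {c, d, g}  B4 = {c, g, h}  B5 = {e, g, h}  B6 = {e, f, h}
Tree: B1–B2, B2–B3, B3–B4, B4–B5, B5–B6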